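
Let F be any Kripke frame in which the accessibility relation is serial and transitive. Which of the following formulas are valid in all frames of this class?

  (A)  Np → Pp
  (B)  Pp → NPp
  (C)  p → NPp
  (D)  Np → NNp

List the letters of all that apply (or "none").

(A) axiom D: valid iff R is serial. Every such R is serial — valid.
(B) axiom 5: valid iff R is euclidean. Such an R need not be euclidean — not valid.
(C) axiom B: valid iff R is symmetric. Such an R need not be symmetric — not valid.
(D) Np → NNp is axiom 4; it is valid on a frame exactly when R is transitive. Every such R is transitive, so valid.

A, D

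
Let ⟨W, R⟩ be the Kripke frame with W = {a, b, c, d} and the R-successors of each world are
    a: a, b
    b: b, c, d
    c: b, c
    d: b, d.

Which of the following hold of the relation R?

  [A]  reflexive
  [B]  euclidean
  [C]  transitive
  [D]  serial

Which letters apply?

A, D

(A) reflexive: each world relates to itself.
(B) not euclidean: a R b and a R a but not b R a.
(C) not transitive: a R b and b R c but not a R c.
(D) serial: every world has an R-successor.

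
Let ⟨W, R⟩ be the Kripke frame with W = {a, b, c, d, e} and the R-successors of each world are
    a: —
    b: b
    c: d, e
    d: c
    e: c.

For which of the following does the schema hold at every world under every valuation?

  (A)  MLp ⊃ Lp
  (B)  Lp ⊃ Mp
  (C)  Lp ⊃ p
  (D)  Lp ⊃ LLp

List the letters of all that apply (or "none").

R is not reflexive: not a R a.
R is not transitive: c R d and d R c but not c R c.
R is not euclidean: c R d and c R e but not d R e.
R is not serial: a has no R-successor.
(A) MLp ⊃ Lp (the dual of axiom 5) characterises the euclidean frames. R is not euclidean — not valid.
(B) axiom D: valid iff R is serial. R is not serial — not valid.
(C) Lp ⊃ p is axiom T; it is valid on a frame exactly when R is reflexive. R is not reflexive, so not valid.
(D) axiom 4: valid iff R is transitive. R is not transitive — not valid.

none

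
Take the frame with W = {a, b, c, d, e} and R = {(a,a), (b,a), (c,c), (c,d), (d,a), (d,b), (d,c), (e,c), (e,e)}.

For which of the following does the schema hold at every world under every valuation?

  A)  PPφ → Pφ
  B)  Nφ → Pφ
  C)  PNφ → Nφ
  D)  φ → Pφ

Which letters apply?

B

R is not reflexive: not b R b.
R is not transitive: c R d and d R a but not c R a.
R is not euclidean: d R a and d R b but not a R b.
R is serial: every world has an R-successor.
(A) PPφ → Pφ is the dual of axiom 4, which corresponds to transitivity. R is not transitive — not valid.
(B) Nφ → Pφ is axiom D; it is valid on a frame exactly when R is serial. R is serial, so valid.
(C) PNφ → Nφ is the dual of axiom 5; it is valid on a frame exactly when R is euclidean. R is not euclidean, so not valid.
(D) the dual of axiom T: valid iff R is reflexive. R is not reflexive — not valid.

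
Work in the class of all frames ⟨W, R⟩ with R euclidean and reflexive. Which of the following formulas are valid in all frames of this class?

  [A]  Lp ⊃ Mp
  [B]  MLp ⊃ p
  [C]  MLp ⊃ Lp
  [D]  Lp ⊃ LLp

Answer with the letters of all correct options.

A reflexive euclidean relation is also symmetric (from wRw and wRv the euclidean condition gives vRw) and hence transitive; it is an equivalence relation.
(A) Lp ⊃ Mp is axiom D; it is valid on a frame exactly when R is serial. Every such R is serial, so valid.
(B) MLp ⊃ p is the dual of axiom B, which corresponds to symmetry. Every such R is symmetric — valid.
(C) MLp ⊃ Lp (the dual of axiom 5) characterises the euclidean frames. Every such R is euclidean — valid.
(D) Lp ⊃ LLp is axiom 4, which corresponds to transitivity. Every such R is transitive — valid.

A, B, C, D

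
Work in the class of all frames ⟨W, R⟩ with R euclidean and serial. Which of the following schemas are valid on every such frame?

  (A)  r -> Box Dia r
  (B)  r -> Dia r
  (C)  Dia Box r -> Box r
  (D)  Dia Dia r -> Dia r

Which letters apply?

(A) r -> Box Dia r is axiom B; it is valid on a frame exactly when R is symmetric. Such an R need not be symmetric, so not valid.
(B) r -> Dia r (the dual of axiom T) characterises the reflexive frames. Such an R need not be reflexive — not valid.
(C) the dual of axiom 5: valid iff R is euclidean. Every such R is euclidean — valid.
(D) Dia Dia r -> Dia r is the dual of axiom 4; it is valid on a frame exactly when R is transitive. Such an R need not be transitive, so not valid.

C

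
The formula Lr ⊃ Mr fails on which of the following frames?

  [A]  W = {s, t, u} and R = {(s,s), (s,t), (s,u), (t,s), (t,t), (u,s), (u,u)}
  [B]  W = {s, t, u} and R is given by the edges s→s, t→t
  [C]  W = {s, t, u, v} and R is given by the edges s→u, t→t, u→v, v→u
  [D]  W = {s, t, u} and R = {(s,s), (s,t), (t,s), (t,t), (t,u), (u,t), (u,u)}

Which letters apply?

The schema Lr ⊃ Mr is axiom D; it is valid on a frame iff R is serial.
(A) R is serial (every world has an R-successor), so the schema is valid here.
(B) R is not serial (u has no R-successor), so the schema fails here.
(C) R is serial (every world has an R-successor), so the schema is valid here.
(D) R is serial (every world has an R-successor), so the schema is valid here.

B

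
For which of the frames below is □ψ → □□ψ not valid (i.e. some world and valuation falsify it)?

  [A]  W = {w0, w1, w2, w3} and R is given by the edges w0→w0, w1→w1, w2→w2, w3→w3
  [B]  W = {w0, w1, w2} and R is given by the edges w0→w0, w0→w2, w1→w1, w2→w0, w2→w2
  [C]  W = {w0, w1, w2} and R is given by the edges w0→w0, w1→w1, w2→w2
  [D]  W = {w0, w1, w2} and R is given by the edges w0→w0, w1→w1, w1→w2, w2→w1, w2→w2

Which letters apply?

The schema □ψ → □□ψ is axiom 4; it is valid on a frame iff R is transitive.
(A) R is transitive (R is closed under composition), so the schema is valid here.
(B) R is transitive (R is closed under composition), so the schema is valid here.
(C) R is transitive (R is closed under composition), so the schema is valid here.
(D) R is transitive (R is closed under composition), so the schema is valid here.

none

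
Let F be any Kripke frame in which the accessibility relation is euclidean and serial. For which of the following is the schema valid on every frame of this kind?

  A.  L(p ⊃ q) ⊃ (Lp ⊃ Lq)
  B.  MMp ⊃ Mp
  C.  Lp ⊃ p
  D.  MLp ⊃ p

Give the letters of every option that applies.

(A) L(p ⊃ q) ⊃ (Lp ⊃ Lq) is the K axiom; it holds on all frames — valid.
(B) the dual of axiom 4: valid iff R is transitive. Such an R need not be transitive — not valid.
(C) Lp ⊃ p is axiom T; it is valid on a frame exactly when R is reflexive. Such an R need not be reflexive, so not valid.
(D) MLp ⊃ p (the dual of axiom B) characterises the symmetric frames. Such an R need not be symmetric — not valid.

A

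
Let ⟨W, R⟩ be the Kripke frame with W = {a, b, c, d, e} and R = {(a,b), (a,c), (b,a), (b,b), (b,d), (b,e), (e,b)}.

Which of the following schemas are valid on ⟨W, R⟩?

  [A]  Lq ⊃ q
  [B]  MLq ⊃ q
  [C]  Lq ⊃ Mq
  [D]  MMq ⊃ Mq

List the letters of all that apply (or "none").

R is not reflexive: not a R a.
R is not symmetric: a R c but not c R a.
R is not transitive: a R b and b R a but not a R a.
R is not serial: c has no R-successor.
(A) axiom T: valid iff R is reflexive. R is not reflexive — not valid.
(B) MLq ⊃ q is the dual of axiom B; it is valid on a frame exactly when R is symmetric. R is not symmetric, so not valid.
(C) Lq ⊃ Mq (axiom D) characterises the serial frames. R is not serial — not valid.
(D) the dual of axiom 4: valid iff R is transitive. R is not transitive — not valid.

none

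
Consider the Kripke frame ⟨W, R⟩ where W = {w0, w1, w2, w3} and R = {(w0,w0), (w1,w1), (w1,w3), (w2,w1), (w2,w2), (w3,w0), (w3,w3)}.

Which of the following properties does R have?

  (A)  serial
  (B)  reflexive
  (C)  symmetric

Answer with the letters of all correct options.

(A) serial: every world has an R-successor.
(B) reflexive: each world relates to itself.
(C) not symmetric: w1 R w3 but not w3 R w1.

A, B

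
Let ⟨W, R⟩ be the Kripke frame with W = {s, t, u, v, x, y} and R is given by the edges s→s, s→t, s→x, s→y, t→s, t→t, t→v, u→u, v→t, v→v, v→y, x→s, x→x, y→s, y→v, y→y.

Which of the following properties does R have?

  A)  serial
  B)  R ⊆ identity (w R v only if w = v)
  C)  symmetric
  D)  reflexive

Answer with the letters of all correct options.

(A) serial: every world has an R-successor.
(B) not ⊆ identity: s R t with s ≠ t.
(C) symmetric: every R-edge is matched by its reverse.
(D) reflexive: each world relates to itself.

A, C, D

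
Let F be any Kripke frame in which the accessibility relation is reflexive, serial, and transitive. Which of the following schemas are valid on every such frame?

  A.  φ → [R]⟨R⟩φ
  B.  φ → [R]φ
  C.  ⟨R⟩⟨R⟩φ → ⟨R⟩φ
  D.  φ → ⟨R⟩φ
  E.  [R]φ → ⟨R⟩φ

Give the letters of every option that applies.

C, D, E

(A) axiom B: valid iff R is symmetric. Such an R need not be symmetric — not valid.
(B) φ → [R]φ is valid only on frames where every R-edge is a self-loop. Such an R need not be a subset of the identity — not valid.
(C) the dual of axiom 4: valid iff R is transitive. Every such R is transitive — valid.
(D) φ → ⟨R⟩φ is the dual of axiom T, which corresponds to reflexivity. Every such R is reflexive — valid.
(E) [R]φ → ⟨R⟩φ is axiom D; it is valid on a frame exactly when R is serial. Every such R is serial, so valid.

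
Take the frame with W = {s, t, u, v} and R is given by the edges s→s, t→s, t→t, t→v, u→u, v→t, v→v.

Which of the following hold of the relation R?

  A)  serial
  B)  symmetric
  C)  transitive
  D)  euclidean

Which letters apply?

A

(A) serial: every world has an R-successor.
(B) not symmetric: t R s but not s R t.
(C) not transitive: v R t and t R s but not v R s.
(D) not euclidean: t R s and t R t but not s R t.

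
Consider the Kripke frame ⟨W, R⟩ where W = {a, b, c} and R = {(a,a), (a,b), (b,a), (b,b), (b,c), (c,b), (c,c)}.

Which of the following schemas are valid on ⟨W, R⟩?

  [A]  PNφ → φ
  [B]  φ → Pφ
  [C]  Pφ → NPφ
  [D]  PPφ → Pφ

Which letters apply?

R is reflexive: each world relates to itself.
R is symmetric: every R-edge is matched by its reverse.
R is not transitive: a R b and b R c but not a R c.
R is not euclidean: b R a and b R c but not a R c.
(A) PNφ → φ is the dual of axiom B, which corresponds to symmetry. R is symmetric — valid.
(B) φ → Pφ is the dual of axiom T, which corresponds to reflexivity. R is reflexive — valid.
(C) Pφ → NPφ (axiom 5) characterises the euclidean frames. R is not euclidean — not valid.
(D) PPφ → Pφ is the dual of axiom 4, which corresponds to transitivity. R is not transitive — not valid.

A, B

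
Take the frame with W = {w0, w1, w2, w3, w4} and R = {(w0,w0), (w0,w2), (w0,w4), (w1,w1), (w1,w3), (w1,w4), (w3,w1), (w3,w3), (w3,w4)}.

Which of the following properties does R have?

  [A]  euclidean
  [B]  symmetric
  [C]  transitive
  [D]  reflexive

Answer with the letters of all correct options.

C

(A) not euclidean: w0 R w2 and w0 R w0 but not w2 R w0.
(B) not symmetric: w0 R w2 but not w2 R w0.
(C) transitive: R is closed under composition.
(D) not reflexive: not w2 R w2.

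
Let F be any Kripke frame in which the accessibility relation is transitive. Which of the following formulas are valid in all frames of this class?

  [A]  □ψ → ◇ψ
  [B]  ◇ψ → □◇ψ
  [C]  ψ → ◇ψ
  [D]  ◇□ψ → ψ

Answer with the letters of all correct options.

none

(A) □ψ → ◇ψ (axiom D) characterises the serial frames. Such an R need not be serial — not valid.
(B) ◇ψ → □◇ψ is axiom 5; it is valid on a frame exactly when R is euclidean. Such an R need not be euclidean, so not valid.
(C) ψ → ◇ψ is the dual of axiom T, which corresponds to reflexivity. Such an R need not be reflexive — not valid.
(D) ◇□ψ → ψ is the dual of axiom B; it is valid on a frame exactly when R is symmetric. Such an R need not be symmetric, so not valid.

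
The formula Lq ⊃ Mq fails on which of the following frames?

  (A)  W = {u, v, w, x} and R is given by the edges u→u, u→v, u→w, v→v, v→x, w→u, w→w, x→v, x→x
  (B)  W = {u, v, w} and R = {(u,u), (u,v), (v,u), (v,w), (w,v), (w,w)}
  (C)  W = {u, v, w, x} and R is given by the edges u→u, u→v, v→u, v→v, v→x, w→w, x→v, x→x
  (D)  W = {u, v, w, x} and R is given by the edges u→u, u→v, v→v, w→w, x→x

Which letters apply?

The schema Lq ⊃ Mq is axiom D; it is valid on a frame iff R is serial.
(A) R is serial (every world has an R-successor), so the schema is valid here.
(B) R is serial (every world has an R-successor), so the schema is valid here.
(C) R is serial (every world has an R-successor), so the schema is valid here.
(D) R is serial (every world has an R-successor), so the schema is valid here.

none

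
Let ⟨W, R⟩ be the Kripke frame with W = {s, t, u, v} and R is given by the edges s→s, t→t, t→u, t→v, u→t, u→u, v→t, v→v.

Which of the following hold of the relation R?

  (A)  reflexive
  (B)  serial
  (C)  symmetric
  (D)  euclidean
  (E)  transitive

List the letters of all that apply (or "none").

A, B, C

(A) reflexive: each world relates to itself.
(B) serial: every world has an R-successor.
(C) symmetric: every R-edge is matched by its reverse.
(D) not euclidean: t R u and t R v but not u R v.
(E) not transitive: u R t and t R v but not u R v.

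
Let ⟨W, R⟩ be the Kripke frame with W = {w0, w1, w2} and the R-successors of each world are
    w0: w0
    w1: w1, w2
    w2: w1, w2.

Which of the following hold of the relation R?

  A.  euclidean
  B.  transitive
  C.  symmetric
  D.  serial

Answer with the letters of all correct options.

(A) euclidean: any two R-successors of the same world are R-related.
(B) transitive: R is closed under composition.
(C) symmetric: every R-edge is matched by its reverse.
(D) serial: every world has an R-successor.

A, B, C, D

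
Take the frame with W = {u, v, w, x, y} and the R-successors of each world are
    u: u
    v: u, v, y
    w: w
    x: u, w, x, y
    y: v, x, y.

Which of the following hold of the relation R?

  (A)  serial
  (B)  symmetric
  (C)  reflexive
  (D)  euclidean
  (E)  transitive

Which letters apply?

A, C

(A) serial: every world has an R-successor.
(B) not symmetric: v R u but not u R v.
(C) reflexive: each world relates to itself.
(D) not euclidean: v R u and v R v but not u R v.
(E) not transitive: v R y and y R x but not v R x.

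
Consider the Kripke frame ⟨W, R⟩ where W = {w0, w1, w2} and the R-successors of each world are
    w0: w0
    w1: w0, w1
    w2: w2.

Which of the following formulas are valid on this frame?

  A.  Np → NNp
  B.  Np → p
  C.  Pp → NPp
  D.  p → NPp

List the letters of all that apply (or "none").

R is reflexive: each world relates to itself.
R is not symmetric: w1 R w0 but not w0 R w1.
R is transitive: R is closed under composition.
R is not euclidean: w1 R w0 and w1 R w1 but not w0 R w1.
(A) Np → NNp (axiom 4) characterises the transitive frames. R is transitive — valid.
(B) Np → p (axiom T) characterises the reflexive frames. R is reflexive — valid.
(C) Pp → NPp is axiom 5, which corresponds to the euclidean property. R is not euclidean — not valid.
(D) p → NPp is axiom B, which corresponds to symmetry. R is not symmetric — not valid.

A, B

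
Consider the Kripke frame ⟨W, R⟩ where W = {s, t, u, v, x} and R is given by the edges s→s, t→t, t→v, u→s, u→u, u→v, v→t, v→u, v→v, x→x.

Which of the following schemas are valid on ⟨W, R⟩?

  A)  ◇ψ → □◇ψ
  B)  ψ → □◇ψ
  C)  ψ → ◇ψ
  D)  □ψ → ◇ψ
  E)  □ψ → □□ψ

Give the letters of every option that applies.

R is reflexive: each world relates to itself.
R is not symmetric: u R s but not s R u.
R is not transitive: t R v and v R u but not t R u.
R is not euclidean: u R s and u R u but not s R u.
R is serial: every world has an R-successor.
(A) ◇ψ → □◇ψ (axiom 5) characterises the euclidean frames. R is not euclidean — not valid.
(B) axiom B: valid iff R is symmetric. R is not symmetric — not valid.
(C) ψ → ◇ψ is the dual of axiom T, which corresponds to reflexivity. R is reflexive — valid.
(D) □ψ → ◇ψ (axiom D) characterises the serial frames. R is serial — valid.
(E) □ψ → □□ψ is axiom 4, which corresponds to transitivity. R is not transitive — not valid.

C, D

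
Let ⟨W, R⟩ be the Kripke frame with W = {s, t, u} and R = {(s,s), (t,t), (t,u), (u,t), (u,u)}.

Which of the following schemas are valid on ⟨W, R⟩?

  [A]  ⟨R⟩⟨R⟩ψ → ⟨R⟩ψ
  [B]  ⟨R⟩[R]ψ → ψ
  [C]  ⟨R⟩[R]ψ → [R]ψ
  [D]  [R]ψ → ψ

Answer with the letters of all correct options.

A, B, C, D

R is reflexive: each world relates to itself.
R is symmetric: every R-edge is matched by its reverse.
R is transitive: R is closed under composition.
R is euclidean: any two R-successors of the same world are R-related.
(A) ⟨R⟩⟨R⟩ψ → ⟨R⟩ψ is the dual of axiom 4, which corresponds to transitivity. R is transitive — valid.
(B) ⟨R⟩[R]ψ → ψ is the dual of axiom B; it is valid on a frame exactly when R is symmetric. R is symmetric, so valid.
(C) ⟨R⟩[R]ψ → [R]ψ (the dual of axiom 5) characterises the euclidean frames. R is euclidean — valid.
(D) [R]ψ → ψ is axiom T; it is valid on a frame exactly when R is reflexive. R is reflexive, so valid.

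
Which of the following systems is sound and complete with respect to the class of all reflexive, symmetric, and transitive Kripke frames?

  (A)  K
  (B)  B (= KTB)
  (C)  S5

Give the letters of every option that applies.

(A) K is determined by the class of arbitrary frames.
(B) B (= KTB) is determined by the class of reflexive and symmetric frames.
(C) S5 is determined by exactly this class.

C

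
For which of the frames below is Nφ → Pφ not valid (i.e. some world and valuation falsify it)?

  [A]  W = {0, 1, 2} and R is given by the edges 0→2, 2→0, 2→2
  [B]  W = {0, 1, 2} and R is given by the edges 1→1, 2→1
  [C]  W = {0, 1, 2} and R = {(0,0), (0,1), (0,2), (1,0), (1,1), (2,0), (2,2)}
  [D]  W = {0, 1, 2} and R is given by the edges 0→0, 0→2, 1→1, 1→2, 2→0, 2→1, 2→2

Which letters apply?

A, B

The schema Nφ → Pφ is axiom D; it is valid on a frame iff R is serial.
(A) R is not serial (1 has no R-successor), so the schema fails here.
(B) R is not serial (0 has no R-successor), so the schema fails here.
(C) R is serial (every world has an R-successor), so the schema is valid here.
(D) R is serial (every world has an R-successor), so the schema is valid here.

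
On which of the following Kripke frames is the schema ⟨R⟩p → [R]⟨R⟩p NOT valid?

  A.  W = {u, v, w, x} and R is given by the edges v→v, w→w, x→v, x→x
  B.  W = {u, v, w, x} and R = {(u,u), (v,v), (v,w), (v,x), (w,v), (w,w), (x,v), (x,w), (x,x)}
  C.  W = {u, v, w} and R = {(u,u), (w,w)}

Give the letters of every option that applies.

The schema ⟨R⟩p → [R]⟨R⟩p is axiom 5; it is valid on a frame iff R is euclidean.
(A) R is not euclidean (x R v and x R x but not v R x), so the schema fails here.
(B) R is not euclidean (v R w and v R x but not w R x), so the schema fails here.
(C) R is euclidean (any two R-successors of the same world are R-related), so the schema is valid here.

A, B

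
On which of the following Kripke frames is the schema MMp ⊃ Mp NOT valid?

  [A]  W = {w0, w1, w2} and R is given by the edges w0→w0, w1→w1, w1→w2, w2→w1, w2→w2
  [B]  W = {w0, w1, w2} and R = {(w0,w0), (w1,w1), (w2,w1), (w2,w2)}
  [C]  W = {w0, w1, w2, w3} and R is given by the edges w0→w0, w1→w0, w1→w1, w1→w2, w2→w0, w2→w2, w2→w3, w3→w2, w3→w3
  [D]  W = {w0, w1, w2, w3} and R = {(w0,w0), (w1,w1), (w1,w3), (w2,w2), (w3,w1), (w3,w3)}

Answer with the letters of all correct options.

C

The schema MMp ⊃ Mp is the dual of axiom 4; it is valid on a frame iff R is transitive.
(A) R is transitive (R is closed under composition), so the schema is valid here.
(B) R is transitive (R is closed under composition), so the schema is valid here.
(C) R is not transitive (w1 R w2 and w2 R w3 but not w1 R w3), so the schema fails here.
(D) R is transitive (R is closed under composition), so the schema is valid here.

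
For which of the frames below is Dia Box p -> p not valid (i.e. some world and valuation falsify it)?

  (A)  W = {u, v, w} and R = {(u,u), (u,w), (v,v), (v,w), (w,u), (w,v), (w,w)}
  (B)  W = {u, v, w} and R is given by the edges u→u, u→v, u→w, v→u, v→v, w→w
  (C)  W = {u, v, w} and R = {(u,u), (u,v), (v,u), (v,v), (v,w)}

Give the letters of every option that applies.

The schema Dia Box p -> p is the dual of axiom B; it is valid on a frame iff R is symmetric.
(A) R is symmetric (every R-edge is matched by its reverse), so the schema is valid here.
(B) R is not symmetric (u R w but not w R u), so the schema fails here.
(C) R is not symmetric (v R w but not w R v), so the schema fails here.

B, C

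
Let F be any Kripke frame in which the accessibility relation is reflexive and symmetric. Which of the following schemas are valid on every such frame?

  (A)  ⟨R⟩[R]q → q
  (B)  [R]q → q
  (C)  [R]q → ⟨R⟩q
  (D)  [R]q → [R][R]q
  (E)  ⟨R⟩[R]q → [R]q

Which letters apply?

Reflexive relations are serial.
(A) the dual of axiom B: valid iff R is symmetric. Every such R is symmetric — valid.
(B) axiom T: valid iff R is reflexive. Every such R is reflexive — valid.
(C) [R]q → ⟨R⟩q is axiom D; it is valid on a frame exactly when R is serial. Every such R is serial, so valid.
(D) axiom 4: valid iff R is transitive. Such an R need not be transitive — not valid.
(E) the dual of axiom 5: valid iff R is euclidean. Such an R need not be euclidean — not valid.

A, B, C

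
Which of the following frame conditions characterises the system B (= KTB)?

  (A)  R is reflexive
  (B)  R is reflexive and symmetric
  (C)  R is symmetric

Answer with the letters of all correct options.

B

(A) this class determines T (= KT), not B (= KTB).
(B) B (= KTB) is sound and complete for exactly this class.
(C) this class determines KB, not B (= KTB).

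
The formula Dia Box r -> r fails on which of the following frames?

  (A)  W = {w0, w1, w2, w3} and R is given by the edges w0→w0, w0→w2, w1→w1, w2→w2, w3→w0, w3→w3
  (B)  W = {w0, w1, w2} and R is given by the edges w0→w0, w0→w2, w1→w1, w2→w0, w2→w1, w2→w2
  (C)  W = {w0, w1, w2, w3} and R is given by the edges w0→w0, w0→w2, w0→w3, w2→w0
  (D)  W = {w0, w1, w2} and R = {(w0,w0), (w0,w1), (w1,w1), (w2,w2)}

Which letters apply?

The schema Dia Box r -> r is the dual of axiom B; it is valid on a frame iff R is symmetric.
(A) R is not symmetric (w0 R w2 but not w2 R w0), so the schema fails here.
(B) R is not symmetric (w2 R w1 but not w1 R w2), so the schema fails here.
(C) R is not symmetric (w0 R w3 but not w3 R w0), so the schema fails here.
(D) R is not symmetric (w0 R w1 but not w1 R w0), so the schema fails here.

A, B, C, D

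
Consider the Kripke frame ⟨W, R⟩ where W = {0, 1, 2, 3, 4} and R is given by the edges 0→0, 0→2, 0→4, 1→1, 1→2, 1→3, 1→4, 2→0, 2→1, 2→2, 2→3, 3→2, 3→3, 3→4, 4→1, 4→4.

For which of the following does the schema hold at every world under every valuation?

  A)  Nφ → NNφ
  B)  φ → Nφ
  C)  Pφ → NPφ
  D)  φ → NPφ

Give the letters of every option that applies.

none

R is not symmetric: 0 R 4 but not 4 R 0.
R is not transitive: 0 R 2 and 2 R 1 but not 0 R 1.
R is not euclidean: 0 R 2 and 0 R 4 but not 2 R 4.
R is not a subset of the identity: 0 R 2 with 0 ≠ 2.
(A) Nφ → NNφ (axiom 4) characterises the transitive frames. R is not transitive — not valid.
(B) φ → Nφ is equivalent to ◇p→p; it holds exactly when R ⊆ identity. Here R ⊄ identity — not valid.
(C) axiom 5: valid iff R is euclidean. R is not euclidean — not valid.
(D) φ → NPφ is axiom B, which corresponds to symmetry. R is not symmetric — not valid.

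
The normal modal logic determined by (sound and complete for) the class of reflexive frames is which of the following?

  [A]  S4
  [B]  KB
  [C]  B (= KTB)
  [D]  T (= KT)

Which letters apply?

D

(A) S4 is determined by the class of reflexive and transitive frames.
(B) KB is determined by the class of symmetric frames.
(C) B (= KTB) is determined by the class of reflexive and symmetric frames.
(D) T (= KT) is determined by exactly this class.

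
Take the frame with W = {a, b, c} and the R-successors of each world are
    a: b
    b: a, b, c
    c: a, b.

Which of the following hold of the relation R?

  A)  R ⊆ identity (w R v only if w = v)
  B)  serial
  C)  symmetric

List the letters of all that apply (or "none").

B

(A) not ⊆ identity: a R b with a ≠ b.
(B) serial: every world has an R-successor.
(C) not symmetric: c R a but not a R c.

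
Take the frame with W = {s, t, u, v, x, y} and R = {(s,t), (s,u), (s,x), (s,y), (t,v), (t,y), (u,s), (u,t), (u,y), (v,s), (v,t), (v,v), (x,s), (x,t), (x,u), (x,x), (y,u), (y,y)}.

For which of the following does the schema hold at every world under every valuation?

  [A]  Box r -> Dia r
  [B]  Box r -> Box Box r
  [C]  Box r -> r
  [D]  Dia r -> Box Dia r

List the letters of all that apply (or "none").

A

R is not reflexive: not s R s.
R is not transitive: s R t and t R v but not s R v.
R is not euclidean: s R t and s R u but not t R u.
R is serial: every world has an R-successor.
(A) Box r -> Dia r is axiom D; it is valid on a frame exactly when R is serial. R is serial, so valid.
(B) Box r -> Box Box r is axiom 4, which corresponds to transitivity. R is not transitive — not valid.
(C) Box r -> r is axiom T, which corresponds to reflexivity. R is not reflexive — not valid.
(D) Dia r -> Box Dia r is axiom 5; it is valid on a frame exactly when R is euclidean. R is not euclidean, so not valid.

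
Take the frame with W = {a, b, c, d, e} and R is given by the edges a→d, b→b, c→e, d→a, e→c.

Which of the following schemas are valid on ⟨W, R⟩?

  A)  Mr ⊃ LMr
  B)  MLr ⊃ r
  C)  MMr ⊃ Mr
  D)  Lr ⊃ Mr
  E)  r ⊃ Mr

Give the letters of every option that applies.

B, D

R is not reflexive: not a R a.
R is symmetric: every R-edge is matched by its reverse.
R is not transitive: a R d and d R a but not a R a.
R is not euclidean: a R d and a R d but not d R d.
R is serial: every world has an R-successor.
(A) axiom 5: valid iff R is euclidean. R is not euclidean — not valid.
(B) the dual of axiom B: valid iff R is symmetric. R is symmetric — valid.
(C) MMr ⊃ Mr is the dual of axiom 4; it is valid on a frame exactly when R is transitive. R is not transitive, so not valid.
(D) axiom D: valid iff R is serial. R is serial — valid.
(E) the dual of axiom T: valid iff R is reflexive. R is not reflexive — not valid.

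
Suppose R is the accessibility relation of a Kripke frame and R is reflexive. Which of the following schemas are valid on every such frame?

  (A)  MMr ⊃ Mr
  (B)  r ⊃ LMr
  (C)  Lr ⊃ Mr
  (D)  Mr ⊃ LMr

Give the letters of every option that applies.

A reflexive relation is serial.
(A) MMr ⊃ Mr (the dual of axiom 4) characterises the transitive frames. Such an R need not be transitive — not valid.
(B) r ⊃ LMr (axiom B) characterises the symmetric frames. Such an R need not be symmetric — not valid.
(C) axiom D: valid iff R is serial. Every such R is serial — valid.
(D) Mr ⊃ LMr is axiom 5, which corresponds to the euclidean property. Such an R need not be euclidean — not valid.

C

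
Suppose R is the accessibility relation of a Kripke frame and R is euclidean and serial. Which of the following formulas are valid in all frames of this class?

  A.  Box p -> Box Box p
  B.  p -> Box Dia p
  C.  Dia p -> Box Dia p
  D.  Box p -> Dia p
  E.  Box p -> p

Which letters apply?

C, D

(A) Box p -> Box Box p is axiom 4, which corresponds to transitivity. Such an R need not be transitive — not valid.
(B) p -> Box Dia p (axiom B) characterises the symmetric frames. Such an R need not be symmetric — not valid.
(C) Dia p -> Box Dia p (axiom 5) characterises the euclidean frames. Every such R is euclidean — valid.
(D) Box p -> Dia p is axiom D, which corresponds to seriality. Every such R is serial — valid.
(E) Box p -> p is axiom T, which corresponds to reflexivity. Such an R need not be reflexive — not valid.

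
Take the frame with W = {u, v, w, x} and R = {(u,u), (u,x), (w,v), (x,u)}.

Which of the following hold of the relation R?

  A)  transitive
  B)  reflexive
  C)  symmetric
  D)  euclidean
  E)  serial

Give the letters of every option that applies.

(A) not transitive: x R u and u R x but not x R x.
(B) not reflexive: not v R v.
(C) not symmetric: w R v but not v R w.
(D) not euclidean: u R x and u R x but not x R x.
(E) not serial: v has no R-successor.

none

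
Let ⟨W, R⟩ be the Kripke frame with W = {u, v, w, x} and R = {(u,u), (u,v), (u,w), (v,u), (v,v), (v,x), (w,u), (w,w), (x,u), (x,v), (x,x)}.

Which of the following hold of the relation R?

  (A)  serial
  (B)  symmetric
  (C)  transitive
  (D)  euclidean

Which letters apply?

(A) serial: every world has an R-successor.
(B) not symmetric: x R u but not u R x.
(C) not transitive: u R v and v R x but not u R x.
(D) not euclidean: u R v and u R w but not v R w.

A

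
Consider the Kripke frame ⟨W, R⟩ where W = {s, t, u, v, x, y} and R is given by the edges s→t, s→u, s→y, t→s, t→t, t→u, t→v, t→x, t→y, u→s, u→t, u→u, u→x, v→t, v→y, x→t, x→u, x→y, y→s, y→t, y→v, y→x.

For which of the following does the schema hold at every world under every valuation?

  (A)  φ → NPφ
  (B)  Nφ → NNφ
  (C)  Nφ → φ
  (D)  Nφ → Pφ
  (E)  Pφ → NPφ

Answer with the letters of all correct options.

A, D

R is not reflexive: not s R s.
R is symmetric: every R-edge is matched by its reverse.
R is not transitive: s R t and t R s but not s R s.
R is not euclidean: s R u and s R y but not u R y.
R is serial: every world has an R-successor.
(A) φ → NPφ is axiom B; it is valid on a frame exactly when R is symmetric. R is symmetric, so valid.
(B) Nφ → NNφ is axiom 4; it is valid on a frame exactly when R is transitive. R is not transitive, so not valid.
(C) Nφ → φ is axiom T; it is valid on a frame exactly when R is reflexive. R is not reflexive, so not valid.
(D) axiom D: valid iff R is serial. R is serial — valid.
(E) Pφ → NPφ is axiom 5; it is valid on a frame exactly when R is euclidean. R is not euclidean, so not valid.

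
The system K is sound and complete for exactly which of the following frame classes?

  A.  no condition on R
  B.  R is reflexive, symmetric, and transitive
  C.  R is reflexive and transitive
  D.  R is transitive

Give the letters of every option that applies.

(A) K is sound and complete for exactly this class.
(B) this class determines S5, not K.
(C) this class determines S4, not K.
(D) this class determines K4, not K.

A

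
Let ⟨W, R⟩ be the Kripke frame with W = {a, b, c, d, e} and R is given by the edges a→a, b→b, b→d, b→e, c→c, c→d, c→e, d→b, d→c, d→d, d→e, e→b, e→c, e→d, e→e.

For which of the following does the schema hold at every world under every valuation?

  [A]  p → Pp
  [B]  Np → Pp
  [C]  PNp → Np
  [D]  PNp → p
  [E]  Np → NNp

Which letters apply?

R is reflexive: each world relates to itself.
R is symmetric: every R-edge is matched by its reverse.
R is not transitive: b R d and d R c but not b R c.
R is not euclidean: d R b and d R c but not b R c.
R is serial: every world has an R-successor.
(A) the dual of axiom T: valid iff R is reflexive. R is reflexive — valid.
(B) Np → Pp is axiom D; it is valid on a frame exactly when R is serial. R is serial, so valid.
(C) PNp → Np is the dual of axiom 5; it is valid on a frame exactly when R is euclidean. R is not euclidean, so not valid.
(D) PNp → p is the dual of axiom B, which corresponds to symmetry. R is symmetric — valid.
(E) Np → NNp (axiom 4) characterises the transitive frames. R is not transitive — not valid.

A, B, D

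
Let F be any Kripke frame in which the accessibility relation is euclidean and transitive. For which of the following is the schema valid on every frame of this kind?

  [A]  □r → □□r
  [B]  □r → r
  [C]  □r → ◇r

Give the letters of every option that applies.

(A) □r → □□r is axiom 4, which corresponds to transitivity. Every such R is transitive — valid.
(B) axiom T: valid iff R is reflexive. Such an R need not be reflexive — not valid.
(C) □r → ◇r (axiom D) characterises the serial frames. Such an R need not be serial — not valid.

A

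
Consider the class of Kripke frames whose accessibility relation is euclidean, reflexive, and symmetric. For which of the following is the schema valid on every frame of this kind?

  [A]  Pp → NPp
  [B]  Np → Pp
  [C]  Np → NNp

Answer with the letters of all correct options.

A, B, C

A relation that is euclidean, reflexive, and symmetric is also serial and transitive.
(A) axiom 5: valid iff R is euclidean. Every such R is euclidean — valid.
(B) Np → Pp is axiom D, which corresponds to seriality. Every such R is serial — valid.
(C) Np → NNp (axiom 4) characterises the transitive frames. Every such R is transitive — valid.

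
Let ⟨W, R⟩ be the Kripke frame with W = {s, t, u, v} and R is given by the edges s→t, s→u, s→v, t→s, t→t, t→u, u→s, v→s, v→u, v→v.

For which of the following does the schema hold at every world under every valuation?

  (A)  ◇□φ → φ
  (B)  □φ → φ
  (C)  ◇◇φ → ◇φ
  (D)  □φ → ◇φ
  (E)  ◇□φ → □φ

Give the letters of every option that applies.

D

R is not reflexive: not s R s.
R is not symmetric: t R u but not u R t.
R is not transitive: s R t and t R s but not s R s.
R is not euclidean: s R t and s R v but not t R v.
R is serial: every world has an R-successor.
(A) ◇□φ → φ (the dual of axiom B) characterises the symmetric frames. R is not symmetric — not valid.
(B) □φ → φ is axiom T, which corresponds to reflexivity. R is not reflexive — not valid.
(C) ◇◇φ → ◇φ is the dual of axiom 4, which corresponds to transitivity. R is not transitive — not valid.
(D) □φ → ◇φ is axiom D; it is valid on a frame exactly when R is serial. R is serial, so valid.
(E) ◇□φ → □φ is the dual of axiom 5; it is valid on a frame exactly when R is euclidean. R is not euclidean, so not valid.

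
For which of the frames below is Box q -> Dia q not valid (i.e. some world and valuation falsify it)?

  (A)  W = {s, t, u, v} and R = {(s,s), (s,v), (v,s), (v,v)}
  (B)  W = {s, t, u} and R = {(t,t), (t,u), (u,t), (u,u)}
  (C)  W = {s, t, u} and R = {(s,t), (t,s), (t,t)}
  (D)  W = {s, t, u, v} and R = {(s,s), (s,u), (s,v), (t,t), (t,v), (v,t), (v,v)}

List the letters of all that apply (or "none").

The schema Box q -> Dia q is axiom D; it is valid on a frame iff R is serial.
(A) R is not serial (t has no R-successor), so the schema fails here.
(B) R is not serial (s has no R-successor), so the schema fails here.
(C) R is not serial (u has no R-successor), so the schema fails here.
(D) R is not serial (u has no R-successor), so the schema fails here.

A, B, C, D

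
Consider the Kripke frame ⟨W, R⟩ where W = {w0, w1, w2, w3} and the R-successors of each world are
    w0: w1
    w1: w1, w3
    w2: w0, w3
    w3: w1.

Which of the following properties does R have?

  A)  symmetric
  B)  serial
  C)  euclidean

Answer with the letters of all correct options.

B

(A) not symmetric: w0 R w1 but not w1 R w0.
(B) serial: every world has an R-successor.
(C) not euclidean: w2 R w0 and w2 R w3 but not w0 R w3.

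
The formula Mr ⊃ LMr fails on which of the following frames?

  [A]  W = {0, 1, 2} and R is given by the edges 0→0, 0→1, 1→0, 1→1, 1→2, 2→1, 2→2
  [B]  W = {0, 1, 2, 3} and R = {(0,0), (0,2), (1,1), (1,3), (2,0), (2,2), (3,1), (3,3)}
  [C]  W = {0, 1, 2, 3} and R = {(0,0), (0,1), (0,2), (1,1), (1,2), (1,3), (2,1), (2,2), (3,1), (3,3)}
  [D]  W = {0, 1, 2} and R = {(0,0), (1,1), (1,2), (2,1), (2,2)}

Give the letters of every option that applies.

The schema Mr ⊃ LMr is axiom 5; it is valid on a frame iff R is euclidean.
(A) R is not euclidean (1 R 0 and 1 R 2 but not 0 R 2), so the schema fails here.
(B) R is euclidean (any two R-successors of the same world are R-related), so the schema is valid here.
(C) R is not euclidean (0 R 1 and 0 R 0 but not 1 R 0), so the schema fails here.
(D) R is euclidean (any two R-successors of the same world are R-related), so the schema is valid here.

A, C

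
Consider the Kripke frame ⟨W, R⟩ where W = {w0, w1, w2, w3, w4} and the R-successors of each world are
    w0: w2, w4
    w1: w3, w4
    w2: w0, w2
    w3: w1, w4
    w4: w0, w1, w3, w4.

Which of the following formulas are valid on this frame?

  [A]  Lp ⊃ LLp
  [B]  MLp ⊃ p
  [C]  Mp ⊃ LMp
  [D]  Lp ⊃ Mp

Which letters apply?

B, D

R is symmetric: every R-edge is matched by its reverse.
R is not transitive: w0 R w2 and w2 R w0 but not w0 R w0.
R is not euclidean: w0 R w2 and w0 R w4 but not w2 R w4.
R is serial: every world has an R-successor.
(A) axiom 4: valid iff R is transitive. R is not transitive — not valid.
(B) MLp ⊃ p (the dual of axiom B) characterises the symmetric frames. R is symmetric — valid.
(C) Mp ⊃ LMp (axiom 5) characterises the euclidean frames. R is not euclidean — not valid.
(D) Lp ⊃ Mp is axiom D; it is valid on a frame exactly when R is serial. R is serial, so valid.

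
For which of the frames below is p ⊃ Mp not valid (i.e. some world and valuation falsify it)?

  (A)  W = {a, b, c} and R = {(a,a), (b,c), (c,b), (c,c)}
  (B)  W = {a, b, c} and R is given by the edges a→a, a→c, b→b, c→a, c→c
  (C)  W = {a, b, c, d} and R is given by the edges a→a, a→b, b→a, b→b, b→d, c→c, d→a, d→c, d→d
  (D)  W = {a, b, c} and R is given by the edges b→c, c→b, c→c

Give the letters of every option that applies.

A, D

The schema p ⊃ Mp is the dual of axiom T; it is valid on a frame iff R is reflexive.
(A) R is not reflexive (not b R b), so the schema fails here.
(B) R is reflexive (each world relates to itself), so the schema is valid here.
(C) R is reflexive (each world relates to itself), so the schema is valid here.
(D) R is not reflexive (not a R a), so the schema fails here.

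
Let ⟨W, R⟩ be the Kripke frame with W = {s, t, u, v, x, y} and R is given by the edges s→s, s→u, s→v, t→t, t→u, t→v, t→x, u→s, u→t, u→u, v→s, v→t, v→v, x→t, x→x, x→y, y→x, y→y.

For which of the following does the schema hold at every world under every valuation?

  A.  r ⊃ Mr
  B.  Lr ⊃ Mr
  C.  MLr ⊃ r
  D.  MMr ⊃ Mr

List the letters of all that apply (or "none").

R is reflexive: each world relates to itself.
R is symmetric: every R-edge is matched by its reverse.
R is not transitive: s R u and u R t but not s R t.
R is serial: every world has an R-successor.
(A) the dual of axiom T: valid iff R is reflexive. R is reflexive — valid.
(B) Lr ⊃ Mr (axiom D) characterises the serial frames. R is serial — valid.
(C) MLr ⊃ r is the dual of axiom B; it is valid on a frame exactly when R is symmetric. R is symmetric, so valid.
(D) MMr ⊃ Mr (the dual of axiom 4) characterises the transitive frames. R is not transitive — not valid.

A, B, C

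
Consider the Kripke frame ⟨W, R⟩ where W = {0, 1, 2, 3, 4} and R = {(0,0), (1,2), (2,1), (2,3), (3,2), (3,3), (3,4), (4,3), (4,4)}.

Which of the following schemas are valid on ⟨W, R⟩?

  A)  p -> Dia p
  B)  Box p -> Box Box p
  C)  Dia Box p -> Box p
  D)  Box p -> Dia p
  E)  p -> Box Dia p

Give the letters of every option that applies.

D, E

R is not reflexive: not 1 R 1.
R is symmetric: every R-edge is matched by its reverse.
R is not transitive: 1 R 2 and 2 R 1 but not 1 R 1.
R is not euclidean: 2 R 1 and 2 R 3 but not 1 R 3.
R is serial: every world has an R-successor.
(A) the dual of axiom T: valid iff R is reflexive. R is not reflexive — not valid.
(B) Box p -> Box Box p is axiom 4; it is valid on a frame exactly when R is transitive. R is not transitive, so not valid.
(C) Dia Box p -> Box p is the dual of axiom 5; it is valid on a frame exactly when R is euclidean. R is not euclidean, so not valid.
(D) Box p -> Dia p is axiom D, which corresponds to seriality. R is serial — valid.
(E) axiom B: valid iff R is symmetric. R is symmetric — valid.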